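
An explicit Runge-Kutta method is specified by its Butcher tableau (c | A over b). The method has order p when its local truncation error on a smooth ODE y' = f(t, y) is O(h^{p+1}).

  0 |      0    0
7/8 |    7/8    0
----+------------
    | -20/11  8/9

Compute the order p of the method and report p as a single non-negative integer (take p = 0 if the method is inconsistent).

0

b = (-20/11, 8/9)
c = (0, 7/8)
Σ b_i: (-20/11)·1 + 8/9·1 = -92/99 ≠ 1 ⇒ order 0.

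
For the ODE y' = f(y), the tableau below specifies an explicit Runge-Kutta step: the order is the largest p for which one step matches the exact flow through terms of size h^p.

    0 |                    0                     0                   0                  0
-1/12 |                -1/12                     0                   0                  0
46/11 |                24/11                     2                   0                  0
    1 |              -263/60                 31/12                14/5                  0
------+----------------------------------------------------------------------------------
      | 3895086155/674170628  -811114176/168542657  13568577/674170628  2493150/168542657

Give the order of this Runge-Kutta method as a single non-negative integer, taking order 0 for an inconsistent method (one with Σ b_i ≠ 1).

b = (3895086155/674170628, -811114176/168542657, 13568577/674170628, 2493150/168542657)
c = (0, -1/12, 46/11, 1)
Ac = (0, 0, -1/6, 91031/7920)
Σ b_i: 3895086155/674170628·1 + (-811114176/168542657)·1 + 13568577/674170628·1 + 2493150/168542657·1 = 1 ✓
b·c: (-811114176/168542657)·(-1/12) + 13568577/674170628·46/11 + 2493150/168542657·1 = 1/2 ✓
b·c²: (-811114176/168542657)·1/144 + 13568577/674170628·2116/121 + 2493150/168542657·1 = 1/3 ✓
b·Ac: 13568577/674170628·(-1/6) + 2493150/168542657·91031/7920 = 1/6 ✓
b·c³: (-811114176/168542657)·(-1/1728) + 13568577/674170628·97336/1331 + 2493150/168542657·1 = 24851967755/16685723043 ≠ 1/4 ⇒ order 3.
b·(c∘Ac): 13568577/674170628·(-23/33) + 2493150/168542657·91031/7920 = 630997883/4045023768 ≠ 1/8
b·Ac²: 13568577/674170628·1/72 + 2493150/168542657·51209027/1045440 = 96758363333/133485784344 ≠ 1/12
b·A²c: 2493150/168542657·(-7/15) = -1163470/168542657 ≠ 1/24

3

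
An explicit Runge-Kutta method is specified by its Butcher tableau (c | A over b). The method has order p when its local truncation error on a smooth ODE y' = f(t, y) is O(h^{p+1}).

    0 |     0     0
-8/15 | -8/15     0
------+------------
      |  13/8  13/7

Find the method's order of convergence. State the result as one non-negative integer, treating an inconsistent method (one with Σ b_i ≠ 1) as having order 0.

b = (13/8, 13/7)
c = (0, -8/15)
Σ b_i: 13/8·1 + 13/7·1 = 195/56 ≠ 1 ⇒ order 0.

0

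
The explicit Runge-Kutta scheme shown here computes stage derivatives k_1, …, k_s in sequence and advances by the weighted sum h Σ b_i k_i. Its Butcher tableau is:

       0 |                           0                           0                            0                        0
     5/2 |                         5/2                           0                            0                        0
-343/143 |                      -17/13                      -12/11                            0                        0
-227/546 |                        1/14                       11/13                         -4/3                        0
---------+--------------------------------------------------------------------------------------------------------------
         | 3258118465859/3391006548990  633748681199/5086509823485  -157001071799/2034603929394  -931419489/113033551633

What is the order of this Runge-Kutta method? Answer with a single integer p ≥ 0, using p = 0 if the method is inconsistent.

3

b = (3258118465859/3391006548990, 633748681199/5086509823485, -157001071799/2034603929394, -931419489/113033551633)
c = (0, 5/2, -343/143, -227/546)
Ac = (0, 0, -30/11, 4559/858)
Σ b_i: 3258118465859/3391006548990·1 + 633748681199/5086509823485·1 + (-157001071799/2034603929394)·1 + (-931419489/113033551633)·1 = 1 ✓
b·c: 633748681199/5086509823485·5/2 + (-157001071799/2034603929394)·(-343/143) + (-931419489/113033551633)·(-227/546) = 1/2 ✓
b·c²: 633748681199/5086509823485·25/4 + (-157001071799/2034603929394)·117649/20449 + (-931419489/113033551633)·51529/298116 = 1/3 ✓
b·Ac: (-157001071799/2034603929394)·(-30/11) + (-931419489/113033551633)·4559/858 = 1/6 ✓
b·c³: 633748681199/5086509823485·125/8 + (-157001071799/2034603929394)·(-40353607/2924207) + (-931419489/113033551633)·(-11697083/162771336) = 14500562678528005/4813872896946204 ≠ 1/4 ⇒ order 3.
b·(c∘Ac): (-157001071799/2034603929394)·10290/1573 + (-931419489/113033551633)·(-1034893/468468) = -8580066982781/17633234054748 ≠ 1/8
b·Ac²: (-157001071799/2034603929394)·(-75/11) + (-931419489/113033551633)·(-584659/245388) = 105858828047107/193965574602228 ≠ 1/12
b·A²c: (-931419489/113033551633)·40/11 = -3386979960/113033551633 ≠ 1/24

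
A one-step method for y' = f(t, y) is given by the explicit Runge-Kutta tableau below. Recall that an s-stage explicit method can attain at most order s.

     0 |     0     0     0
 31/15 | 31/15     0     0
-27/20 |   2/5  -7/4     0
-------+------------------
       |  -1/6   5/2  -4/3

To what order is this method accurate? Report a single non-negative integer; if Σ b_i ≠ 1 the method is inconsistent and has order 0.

1

b = (-1/6, 5/2, -4/3)
c = (0, 31/15, -27/20)
Ac = (0, 0, -217/60)
Σ b_i: (-1/6)·1 + 5/2·1 + (-4/3)·1 = 1 ✓
b·c: 5/2·31/15 + (-4/3)·(-27/20) = 209/30 ≠ 1/2 ⇒ order 1.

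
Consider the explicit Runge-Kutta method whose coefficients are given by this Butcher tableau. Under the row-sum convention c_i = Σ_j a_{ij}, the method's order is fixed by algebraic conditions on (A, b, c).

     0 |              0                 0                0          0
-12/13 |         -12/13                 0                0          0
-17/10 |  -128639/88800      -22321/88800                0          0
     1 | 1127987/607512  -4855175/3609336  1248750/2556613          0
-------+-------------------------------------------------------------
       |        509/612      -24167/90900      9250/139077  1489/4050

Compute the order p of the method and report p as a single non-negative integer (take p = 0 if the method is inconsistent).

4

b = (509/612, -24167/90900, 9250/139077, 1489/4050)
c = (0, -12/13, -17/10, 1)
Ac = (0, 0, 1717/7400, 1225/2978)
Σ b_i: 509/612·1 + (-24167/90900)·1 + 9250/139077·1 + 1489/4050·1 = 1 ✓
b·c: (-24167/90900)·(-12/13) + 9250/139077·(-17/10) + 1489/4050·1 = 1/2 ✓
b·c²: (-24167/90900)·144/169 + 9250/139077·289/100 + 1489/4050·1 = 1/3 ✓
b·Ac: 9250/139077·1717/7400 + 1489/4050·1225/2978 = 1/6 ✓
b·c³: (-24167/90900)·(-1728/2197) + 9250/139077·(-4913/1000) + 1489/4050·1 = 1/4 ✓
b·(c∘Ac): 9250/139077·(-29189/74000) + 1489/4050·1225/2978 = 1/8 ✓
b·Ac²: 9250/139077·(-5151/24050) + 1489/4050·10275/38714 = 1/12 ✓
b·A²c: 1489/4050·675/5956 = 1/24 ✓; 4 stages ⇒ order 4.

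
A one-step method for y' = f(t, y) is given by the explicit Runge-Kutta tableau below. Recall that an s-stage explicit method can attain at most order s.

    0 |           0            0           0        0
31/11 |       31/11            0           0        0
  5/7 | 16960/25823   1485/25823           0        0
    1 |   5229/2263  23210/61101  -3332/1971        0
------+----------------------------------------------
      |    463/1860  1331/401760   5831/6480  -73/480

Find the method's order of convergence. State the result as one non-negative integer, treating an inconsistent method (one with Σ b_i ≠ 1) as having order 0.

b = (463/1860, 1331/401760, 5831/6480, -73/480)
c = (0, 31/11, 5/7, 1)
Ac = (0, 0, 135/833, -10/73)
Σ b_i: 463/1860·1 + 1331/401760·1 + 5831/6480·1 + (-73/480)·1 = 1 ✓
b·c: 1331/401760·31/11 + 5831/6480·5/7 + (-73/480)·1 = 1/2 ✓
b·c²: 1331/401760·961/121 + 5831/6480·25/49 + (-73/480)·1 = 1/3 ✓
b·Ac: 5831/6480·135/833 + (-73/480)·(-10/73) = 1/6 ✓
b·c³: 1331/401760·29791/1331 + 5831/6480·125/343 + (-73/480)·1 = 1/4 ✓
b·(c∘Ac): 5831/6480·675/5831 + (-73/480)·(-10/73) = 1/8 ✓
b·Ac²: 5831/6480·4185/9163 + (-73/480)·1730/803 = 1/12 ✓
b·A²c: (-73/480)·(-20/73) = 1/24 ✓; 4 stages ⇒ order 4.

4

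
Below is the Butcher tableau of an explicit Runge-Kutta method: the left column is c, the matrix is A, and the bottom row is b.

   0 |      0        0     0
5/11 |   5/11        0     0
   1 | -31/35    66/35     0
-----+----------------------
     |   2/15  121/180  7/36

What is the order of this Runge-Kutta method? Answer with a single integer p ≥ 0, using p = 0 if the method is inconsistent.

b = (2/15, 121/180, 7/36)
c = (0, 5/11, 1)
Ac = (0, 0, 6/7)
Σ b_i: 2/15·1 + 121/180·1 + 7/36·1 = 1 ✓
b·c: 121/180·5/11 + 7/36·1 = 1/2 ✓
b·c²: 121/180·25/121 + 7/36·1 = 1/3 ✓
b·Ac: 7/36·6/7 = 1/6 ✓; 3 stages ⇒ order 3.

3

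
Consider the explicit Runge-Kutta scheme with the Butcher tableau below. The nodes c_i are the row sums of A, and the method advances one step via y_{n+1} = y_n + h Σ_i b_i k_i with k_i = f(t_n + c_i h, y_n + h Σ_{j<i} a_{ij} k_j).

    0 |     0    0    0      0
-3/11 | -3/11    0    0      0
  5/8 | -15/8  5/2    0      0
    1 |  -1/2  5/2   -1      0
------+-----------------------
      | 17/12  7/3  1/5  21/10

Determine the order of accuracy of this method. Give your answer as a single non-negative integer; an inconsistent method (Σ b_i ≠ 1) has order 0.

0

b = (17/12, 7/3, 1/5, 21/10)
c = (0, -3/11, 5/8, 1)
Ac = (0, 0, -15/22, -115/88)
Σ b_i: 17/12·1 + 7/3·1 + 1/5·1 + 21/10·1 = 121/20 ≠ 1 ⇒ order 0.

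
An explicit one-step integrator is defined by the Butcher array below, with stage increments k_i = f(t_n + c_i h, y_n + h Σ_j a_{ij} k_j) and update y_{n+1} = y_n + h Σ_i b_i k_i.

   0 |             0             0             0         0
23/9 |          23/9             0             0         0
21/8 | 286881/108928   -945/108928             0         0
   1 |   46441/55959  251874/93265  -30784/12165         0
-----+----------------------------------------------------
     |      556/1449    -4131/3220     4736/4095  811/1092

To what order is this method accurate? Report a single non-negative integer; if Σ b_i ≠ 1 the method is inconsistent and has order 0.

b = (556/1449, -4131/3220, 4736/4095, 811/1092)
c = (0, 23/9, 21/8, 1)
Ac = (0, 0, -105/4736, 210/811)
Σ b_i: 556/1449·1 + (-4131/3220)·1 + 4736/4095·1 + 811/1092·1 = 1 ✓
b·c: (-4131/3220)·23/9 + 4736/4095·21/8 + 811/1092·1 = 1/2 ✓
b·c²: (-4131/3220)·529/81 + 4736/4095·441/64 + 811/1092·1 = 1/3 ✓
b·Ac: 4736/4095·(-105/4736) + 811/1092·210/811 = 1/6 ✓
b·c³: (-4131/3220)·12167/729 + 4736/4095·9261/512 + 811/1092·1 = 1/4 ✓
b·(c∘Ac): 4736/4095·(-2205/37888) + 811/1092·210/811 = 1/8 ✓
b·Ac²: 4736/4095·(-805/14208) + 811/1092·1463/7299 = 1/12 ✓
b·A²c: 811/1092·91/1622 = 1/24 ✓; 4 stages ⇒ order 4.

4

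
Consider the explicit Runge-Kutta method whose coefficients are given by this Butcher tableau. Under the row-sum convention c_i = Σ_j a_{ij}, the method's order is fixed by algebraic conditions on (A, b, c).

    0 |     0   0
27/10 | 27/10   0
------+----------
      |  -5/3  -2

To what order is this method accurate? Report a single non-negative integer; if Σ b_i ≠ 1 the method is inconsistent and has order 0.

b = (-5/3, -2)
c = (0, 27/10)
Σ b_i: (-5/3)·1 + (-2)·1 = -11/3 ≠ 1 ⇒ order 0.

0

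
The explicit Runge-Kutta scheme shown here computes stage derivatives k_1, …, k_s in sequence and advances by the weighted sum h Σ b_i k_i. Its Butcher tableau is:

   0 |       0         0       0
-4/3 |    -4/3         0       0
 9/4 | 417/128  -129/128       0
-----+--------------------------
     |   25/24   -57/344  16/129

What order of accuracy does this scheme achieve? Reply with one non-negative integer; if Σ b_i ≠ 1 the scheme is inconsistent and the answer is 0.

b = (25/24, -57/344, 16/129)
c = (0, -4/3, 9/4)
Ac = (0, 0, 43/32)
Σ b_i: 25/24·1 + (-57/344)·1 + 16/129·1 = 1 ✓
b·c: (-57/344)·(-4/3) + 16/129·9/4 = 1/2 ✓
b·c²: (-57/344)·16/9 + 16/129·81/16 = 1/3 ✓
b·Ac: 16/129·43/32 = 1/6 ✓; 3 stages ⇒ order 3.

3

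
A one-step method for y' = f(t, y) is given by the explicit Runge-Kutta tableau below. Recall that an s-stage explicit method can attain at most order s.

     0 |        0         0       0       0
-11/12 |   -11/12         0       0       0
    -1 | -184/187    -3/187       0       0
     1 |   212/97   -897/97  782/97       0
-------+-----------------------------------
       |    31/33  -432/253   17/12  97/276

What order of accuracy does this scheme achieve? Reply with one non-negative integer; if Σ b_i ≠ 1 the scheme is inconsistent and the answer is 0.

4

b = (31/33, -432/253, 17/12, 97/276)
c = (0, -11/12, -1, 1)
Ac = (0, 0, 1/68, 161/388)
Σ b_i: 31/33·1 + (-432/253)·1 + 17/12·1 + 97/276·1 = 1 ✓
b·c: (-432/253)·(-11/12) + 17/12·(-1) + 97/276·1 = 1/2 ✓
b·c²: (-432/253)·121/144 + 17/12·1 + 97/276·1 = 1/3 ✓
b·Ac: 17/12·1/68 + 97/276·161/388 = 1/6 ✓
b·c³: (-432/253)·(-1331/1728) + 17/12·(-1) + 97/276·1 = 1/4 ✓
b·(c∘Ac): 17/12·(-1/68) + 97/276·161/388 = 1/8 ✓
b·Ac²: 17/12·(-11/816) + 97/276·1357/4656 = 1/12 ✓
b·A²c: 97/276·23/194 = 1/24 ✓; 4 stages ⇒ order 4.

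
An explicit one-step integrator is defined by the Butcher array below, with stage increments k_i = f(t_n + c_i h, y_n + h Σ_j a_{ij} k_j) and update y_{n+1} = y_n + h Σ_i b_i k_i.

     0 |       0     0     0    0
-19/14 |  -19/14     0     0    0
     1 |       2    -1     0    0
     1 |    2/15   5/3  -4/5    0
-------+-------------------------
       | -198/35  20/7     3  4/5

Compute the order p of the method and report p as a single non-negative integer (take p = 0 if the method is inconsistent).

1

b = (-198/35, 20/7, 3, 4/5)
c = (0, -19/14, 1, 1)
Ac = (0, 0, 19/14, -643/210)
Σ b_i: (-198/35)·1 + 20/7·1 + 3·1 + 4/5·1 = 1 ✓
b·c: 20/7·(-19/14) + 3·1 + 4/5·1 = -19/245 ≠ 1/2 ⇒ order 1.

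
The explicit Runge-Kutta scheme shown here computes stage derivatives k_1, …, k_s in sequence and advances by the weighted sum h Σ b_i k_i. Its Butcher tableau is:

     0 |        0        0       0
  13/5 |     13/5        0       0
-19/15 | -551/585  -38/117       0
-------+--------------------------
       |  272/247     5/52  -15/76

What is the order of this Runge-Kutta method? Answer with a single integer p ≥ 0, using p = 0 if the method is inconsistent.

3

b = (272/247, 5/52, -15/76)
c = (0, 13/5, -19/15)
Ac = (0, 0, -38/45)
Σ b_i: 272/247·1 + 5/52·1 + (-15/76)·1 = 1 ✓
b·c: 5/52·13/5 + (-15/76)·(-19/15) = 1/2 ✓
b·c²: 5/52·169/25 + (-15/76)·361/225 = 1/3 ✓
b·Ac: (-15/76)·(-38/45) = 1/6 ✓; 3 stages ⇒ order 3.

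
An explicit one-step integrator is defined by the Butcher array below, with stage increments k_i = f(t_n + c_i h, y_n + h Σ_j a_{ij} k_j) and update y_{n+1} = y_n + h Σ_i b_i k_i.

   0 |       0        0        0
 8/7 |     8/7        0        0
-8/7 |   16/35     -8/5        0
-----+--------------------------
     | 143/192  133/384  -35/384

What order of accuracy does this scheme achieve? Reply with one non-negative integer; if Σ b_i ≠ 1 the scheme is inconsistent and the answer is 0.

b = (143/192, 133/384, -35/384)
c = (0, 8/7, -8/7)
Ac = (0, 0, -64/35)
Σ b_i: 143/192·1 + 133/384·1 + (-35/384)·1 = 1 ✓
b·c: 133/384·8/7 + (-35/384)·(-8/7) = 1/2 ✓
b·c²: 133/384·64/49 + (-35/384)·64/49 = 1/3 ✓
b·Ac: (-35/384)·(-64/35) = 1/6 ✓; 3 stages ⇒ order 3.

3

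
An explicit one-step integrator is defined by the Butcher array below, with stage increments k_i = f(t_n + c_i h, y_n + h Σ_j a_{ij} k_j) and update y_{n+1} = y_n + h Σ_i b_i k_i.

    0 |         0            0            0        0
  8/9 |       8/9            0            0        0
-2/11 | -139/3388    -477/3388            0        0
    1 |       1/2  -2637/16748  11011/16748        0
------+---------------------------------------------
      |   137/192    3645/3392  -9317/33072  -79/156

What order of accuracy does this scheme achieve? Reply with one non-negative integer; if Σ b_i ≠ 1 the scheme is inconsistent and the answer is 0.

4

b = (137/192, 3645/3392, -9317/33072, -79/156)
c = (0, 8/9, -2/11, 1)
Ac = (0, 0, -106/847, -41/158)
Σ b_i: 137/192·1 + 3645/3392·1 + (-9317/33072)·1 + (-79/156)·1 = 1 ✓
b·c: 3645/3392·8/9 + (-9317/33072)·(-2/11) + (-79/156)·1 = 1/2 ✓
b·c²: 3645/3392·64/81 + (-9317/33072)·4/121 + (-79/156)·1 = 1/3 ✓
b·Ac: (-9317/33072)·(-106/847) + (-79/156)·(-41/158) = 1/6 ✓
b·c³: 3645/3392·512/729 + (-9317/33072)·(-8/1331) + (-79/156)·1 = 1/4 ✓
b·(c∘Ac): (-9317/33072)·212/9317 + (-79/156)·(-41/158) = 1/8 ✓
b·Ac²: (-9317/33072)·(-848/7623) + (-79/156)·(-73/711) = 1/12 ✓
b·A²c: (-79/156)·(-13/158) = 1/24 ✓; 4 stages ⇒ order 4.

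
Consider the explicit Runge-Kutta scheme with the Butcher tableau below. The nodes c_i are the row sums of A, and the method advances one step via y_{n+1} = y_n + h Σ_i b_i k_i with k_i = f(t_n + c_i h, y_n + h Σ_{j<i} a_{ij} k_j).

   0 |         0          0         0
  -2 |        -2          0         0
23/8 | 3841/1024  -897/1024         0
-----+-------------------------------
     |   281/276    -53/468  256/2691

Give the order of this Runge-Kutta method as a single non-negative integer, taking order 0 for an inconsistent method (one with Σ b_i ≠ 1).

3

b = (281/276, -53/468, 256/2691)
c = (0, -2, 23/8)
Ac = (0, 0, 897/512)
Σ b_i: 281/276·1 + (-53/468)·1 + 256/2691·1 = 1 ✓
b·c: (-53/468)·(-2) + 256/2691·23/8 = 1/2 ✓
b·c²: (-53/468)·4 + 256/2691·529/64 = 1/3 ✓
b·Ac: 256/2691·897/512 = 1/6 ✓; 3 stages ⇒ order 3.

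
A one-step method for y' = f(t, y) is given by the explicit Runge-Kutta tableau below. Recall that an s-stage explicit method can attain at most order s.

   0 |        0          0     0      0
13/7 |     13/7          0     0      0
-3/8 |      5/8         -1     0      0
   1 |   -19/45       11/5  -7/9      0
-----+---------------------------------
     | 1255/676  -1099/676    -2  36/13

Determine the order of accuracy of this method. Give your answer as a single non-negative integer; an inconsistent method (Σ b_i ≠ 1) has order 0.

2

b = (1255/676, -1099/676, -2, 36/13)
c = (0, 13/7, -3/8, 1)
Ac = (0, 0, -13/7, 3677/840)
Σ b_i: 1255/676·1 + (-1099/676)·1 + (-2)·1 + 36/13·1 = 1 ✓
b·c: (-1099/676)·13/7 + (-2)·(-3/8) + 36/13·1 = 1/2 ✓
b·c²: (-1099/676)·169/49 + (-2)·9/64 + 36/13·1 = -9083/2912 ≠ 1/3 ⇒ order 2.
b·Ac: (-2)·(-13/7) + 36/13·3677/840 = 14411/910 ≠ 1/6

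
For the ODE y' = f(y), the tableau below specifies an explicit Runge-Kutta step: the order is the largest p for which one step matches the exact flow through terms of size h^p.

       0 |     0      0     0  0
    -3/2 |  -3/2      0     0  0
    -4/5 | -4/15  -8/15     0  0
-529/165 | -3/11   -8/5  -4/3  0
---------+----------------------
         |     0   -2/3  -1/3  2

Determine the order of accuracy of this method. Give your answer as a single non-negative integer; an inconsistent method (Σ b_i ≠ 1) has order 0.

1

b = (0, -2/3, -1/3, 2)
c = (0, -3/2, -4/5, -529/165)
Ac = (0, 0, 4/5, 52/15)
Σ b_i: (-2/3)·1 + (-1/3)·1 + 2·1 = 1 ✓
b·c: (-2/3)·(-3/2) + (-1/3)·(-4/5) + 2·(-529/165) = -283/55 ≠ 1/2 ⇒ order 1.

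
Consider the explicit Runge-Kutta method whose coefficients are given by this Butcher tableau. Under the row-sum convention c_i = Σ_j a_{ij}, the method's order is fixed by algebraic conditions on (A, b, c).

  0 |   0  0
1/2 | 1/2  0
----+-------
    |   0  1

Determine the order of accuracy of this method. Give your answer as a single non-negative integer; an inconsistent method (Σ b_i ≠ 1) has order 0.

b = (0, 1)
c = (0, 1/2)
Σ b_i: 1·1 = 1 ✓
b·c: 1·1/2 = 1/2 ✓; 2 stages ⇒ order 2.

2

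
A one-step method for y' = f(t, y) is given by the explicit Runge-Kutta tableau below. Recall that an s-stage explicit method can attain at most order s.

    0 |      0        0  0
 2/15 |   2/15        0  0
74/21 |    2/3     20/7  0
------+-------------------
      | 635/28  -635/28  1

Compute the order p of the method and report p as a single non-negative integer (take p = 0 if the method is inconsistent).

2

b = (635/28, -635/28, 1)
c = (0, 2/15, 74/21)
Ac = (0, 0, 8/21)
Σ b_i: 635/28·1 + (-635/28)·1 + 1·1 = 1 ✓
b·c: (-635/28)·2/15 + 1·74/21 = 1/2 ✓
b·c²: (-635/28)·4/225 + 1·5476/441 = 26491/2205 ≠ 1/3 ⇒ order 2.
b·Ac: 1·8/21 = 8/21 ≠ 1/6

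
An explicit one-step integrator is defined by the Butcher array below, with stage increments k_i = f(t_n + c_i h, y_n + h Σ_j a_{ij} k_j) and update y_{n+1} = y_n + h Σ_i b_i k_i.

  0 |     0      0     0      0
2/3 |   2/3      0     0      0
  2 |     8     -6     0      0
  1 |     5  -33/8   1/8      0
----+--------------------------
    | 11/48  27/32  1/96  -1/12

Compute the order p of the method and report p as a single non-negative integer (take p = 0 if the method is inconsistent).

b = (11/48, 27/32, 1/96, -1/12)
c = (0, 2/3, 2, 1)
Ac = (0, 0, -4, -5/2)
Σ b_i: 11/48·1 + 27/32·1 + 1/96·1 + (-1/12)·1 = 1 ✓
b·c: 27/32·2/3 + 1/96·2 + (-1/12)·1 = 1/2 ✓
b·c²: 27/32·4/9 + 1/96·4 + (-1/12)·1 = 1/3 ✓
b·Ac: 1/96·(-4) + (-1/12)·(-5/2) = 1/6 ✓
b·c³: 27/32·8/27 + 1/96·8 + (-1/12)·1 = 1/4 ✓
b·(c∘Ac): 1/96·(-8) + (-1/12)·(-5/2) = 1/8 ✓
b·Ac²: 1/96·(-8/3) + (-1/12)·(-4/3) = 1/12 ✓
b·A²c: (-1/12)·(-1/2) = 1/24 ✓; 4 stages ⇒ order 4.

4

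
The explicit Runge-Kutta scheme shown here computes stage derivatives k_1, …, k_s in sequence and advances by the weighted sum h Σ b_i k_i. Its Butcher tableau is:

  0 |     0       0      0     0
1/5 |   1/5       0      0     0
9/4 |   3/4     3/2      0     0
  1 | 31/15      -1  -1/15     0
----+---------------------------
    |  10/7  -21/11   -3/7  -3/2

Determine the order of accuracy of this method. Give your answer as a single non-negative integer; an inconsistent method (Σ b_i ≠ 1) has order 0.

b = (10/7, -21/11, -3/7, -3/2)
c = (0, 1/5, 9/4, 1)
Ac = (0, 0, 3/10, -7/20)
Σ b_i: 10/7·1 + (-21/11)·1 + (-3/7)·1 + (-3/2)·1 = -53/22 ≠ 1 ⇒ order 0.

0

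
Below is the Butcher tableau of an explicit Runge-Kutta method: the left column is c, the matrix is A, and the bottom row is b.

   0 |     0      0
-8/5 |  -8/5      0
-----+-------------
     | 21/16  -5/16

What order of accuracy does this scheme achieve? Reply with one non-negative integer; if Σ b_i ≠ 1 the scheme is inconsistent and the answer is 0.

2

b = (21/16, -5/16)
c = (0, -8/5)
Σ b_i: 21/16·1 + (-5/16)·1 = 1 ✓
b·c: (-5/16)·(-8/5) = 1/2 ✓; 2 stages ⇒ order 2.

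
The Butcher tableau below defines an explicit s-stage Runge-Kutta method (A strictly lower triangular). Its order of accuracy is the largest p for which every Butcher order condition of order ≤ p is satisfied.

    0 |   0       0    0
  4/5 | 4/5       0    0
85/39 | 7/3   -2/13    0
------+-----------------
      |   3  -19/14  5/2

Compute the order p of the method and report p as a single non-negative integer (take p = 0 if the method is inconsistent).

0

b = (3, -19/14, 5/2)
c = (0, 4/5, 85/39)
Ac = (0, 0, -8/65)
Σ b_i: 3·1 + (-19/14)·1 + 5/2·1 = 29/7 ≠ 1 ⇒ order 0.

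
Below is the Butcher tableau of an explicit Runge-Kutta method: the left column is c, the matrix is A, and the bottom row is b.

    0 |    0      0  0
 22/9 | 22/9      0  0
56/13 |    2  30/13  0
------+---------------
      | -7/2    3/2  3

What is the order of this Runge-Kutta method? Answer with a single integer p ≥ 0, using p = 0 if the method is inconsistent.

b = (-7/2, 3/2, 3)
c = (0, 22/9, 56/13)
Ac = (0, 0, 220/39)
Σ b_i: (-7/2)·1 + 3/2·1 + 3·1 = 1 ✓
b·c: 3/2·22/9 + 3·56/13 = 647/39 ≠ 1/2 ⇒ order 1.

1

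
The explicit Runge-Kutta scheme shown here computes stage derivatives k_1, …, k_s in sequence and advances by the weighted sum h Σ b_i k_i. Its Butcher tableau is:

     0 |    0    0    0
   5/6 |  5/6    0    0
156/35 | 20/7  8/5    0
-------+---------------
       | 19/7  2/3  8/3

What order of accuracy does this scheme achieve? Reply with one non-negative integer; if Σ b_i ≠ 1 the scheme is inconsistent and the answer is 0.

0

b = (19/7, 2/3, 8/3)
c = (0, 5/6, 156/35)
Ac = (0, 0, 4/3)
Σ b_i: 19/7·1 + 2/3·1 + 8/3·1 = 127/21 ≠ 1 ⇒ order 0.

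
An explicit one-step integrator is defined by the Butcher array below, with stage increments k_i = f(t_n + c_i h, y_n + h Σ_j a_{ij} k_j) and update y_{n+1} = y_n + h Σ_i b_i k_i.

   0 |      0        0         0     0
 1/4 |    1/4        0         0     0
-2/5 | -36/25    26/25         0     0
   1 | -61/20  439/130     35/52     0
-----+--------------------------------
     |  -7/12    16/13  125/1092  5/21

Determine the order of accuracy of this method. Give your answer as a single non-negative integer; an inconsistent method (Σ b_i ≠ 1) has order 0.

4

b = (-7/12, 16/13, 125/1092, 5/21)
c = (0, 1/4, -2/5, 1)
Ac = (0, 0, 13/50, 23/40)
Σ b_i: (-7/12)·1 + 16/13·1 + 125/1092·1 + 5/21·1 = 1 ✓
b·c: 16/13·1/4 + 125/1092·(-2/5) + 5/21·1 = 1/2 ✓
b·c²: 16/13·1/16 + 125/1092·4/25 + 5/21·1 = 1/3 ✓
b·Ac: 125/1092·13/50 + 5/21·23/40 = 1/6 ✓
b·c³: 16/13·1/64 + 125/1092·(-8/125) + 5/21·1 = 1/4 ✓
b·(c∘Ac): 125/1092·(-13/125) + 5/21·23/40 = 1/8 ✓
b·Ac²: 125/1092·13/200 + 5/21·51/160 = 1/12 ✓
b·A²c: 5/21·7/40 = 1/24 ✓; 4 stages ⇒ order 4.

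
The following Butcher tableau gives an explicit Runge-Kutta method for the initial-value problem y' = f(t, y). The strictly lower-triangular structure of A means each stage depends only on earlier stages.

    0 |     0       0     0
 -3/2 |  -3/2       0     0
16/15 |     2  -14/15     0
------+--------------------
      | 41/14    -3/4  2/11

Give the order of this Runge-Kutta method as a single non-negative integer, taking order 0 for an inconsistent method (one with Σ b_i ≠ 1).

b = (41/14, -3/4, 2/11)
c = (0, -3/2, 16/15)
Ac = (0, 0, 7/5)
Σ b_i: 41/14·1 + (-3/4)·1 + 2/11·1 = 727/308 ≠ 1 ⇒ order 0.

0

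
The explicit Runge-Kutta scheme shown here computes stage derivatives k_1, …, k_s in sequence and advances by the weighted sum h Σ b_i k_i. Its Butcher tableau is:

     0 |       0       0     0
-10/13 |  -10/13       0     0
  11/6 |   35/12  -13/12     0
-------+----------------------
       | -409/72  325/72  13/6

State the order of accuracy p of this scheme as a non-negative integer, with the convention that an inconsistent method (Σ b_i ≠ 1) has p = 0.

b = (-409/72, 325/72, 13/6)
c = (0, -10/13, 11/6)
Ac = (0, 0, 5/6)
Σ b_i: (-409/72)·1 + 325/72·1 + 13/6·1 = 1 ✓
b·c: 325/72·(-10/13) + 13/6·11/6 = 1/2 ✓
b·c²: 325/72·100/169 + 13/6·121/36 = 27949/2808 ≠ 1/3 ⇒ order 2.
b·Ac: 13/6·5/6 = 65/36 ≠ 1/6

2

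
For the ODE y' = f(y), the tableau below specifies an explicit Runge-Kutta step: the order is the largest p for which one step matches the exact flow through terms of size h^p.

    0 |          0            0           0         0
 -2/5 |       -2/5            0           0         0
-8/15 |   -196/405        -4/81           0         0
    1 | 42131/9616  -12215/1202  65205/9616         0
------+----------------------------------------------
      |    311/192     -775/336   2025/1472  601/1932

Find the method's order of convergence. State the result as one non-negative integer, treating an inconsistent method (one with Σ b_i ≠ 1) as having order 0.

b = (311/192, -775/336, 2025/1472, 601/1932)
c = (0, -2/5, -8/15, 1)
Ac = (0, 0, 8/405, 539/1202)
Σ b_i: 311/192·1 + (-775/336)·1 + 2025/1472·1 + 601/1932·1 = 1 ✓
b·c: (-775/336)·(-2/5) + 2025/1472·(-8/15) + 601/1932·1 = 1/2 ✓
b·c²: (-775/336)·4/25 + 2025/1472·64/225 + 601/1932·1 = 1/3 ✓
b·Ac: 2025/1472·8/405 + 601/1932·539/1202 = 1/6 ✓
b·c³: (-775/336)·(-8/125) + 2025/1472·(-512/3375) + 601/1932·1 = 1/4 ✓
b·(c∘Ac): 2025/1472·(-64/6075) + 601/1932·539/1202 = 1/8 ✓
b·Ac²: 2025/1472·(-16/2025) + 601/1932·182/601 = 1/12 ✓
b·A²c: 601/1932·161/1202 = 1/24 ✓; 4 stages ⇒ order 4.

4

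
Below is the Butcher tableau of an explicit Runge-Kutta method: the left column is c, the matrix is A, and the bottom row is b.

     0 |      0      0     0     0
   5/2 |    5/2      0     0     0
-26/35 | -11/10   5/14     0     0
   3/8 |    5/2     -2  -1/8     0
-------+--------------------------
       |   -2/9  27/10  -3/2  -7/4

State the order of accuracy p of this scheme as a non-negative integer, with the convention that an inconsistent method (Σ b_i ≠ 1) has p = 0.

b = (-2/9, 27/10, -3/2, -7/4)
c = (0, 5/2, -26/35, 3/8)
Ac = (0, 0, 25/28, -687/140)
Σ b_i: (-2/9)·1 + 27/10·1 + (-3/2)·1 + (-7/4)·1 = -139/180 ≠ 1 ⇒ order 0.

0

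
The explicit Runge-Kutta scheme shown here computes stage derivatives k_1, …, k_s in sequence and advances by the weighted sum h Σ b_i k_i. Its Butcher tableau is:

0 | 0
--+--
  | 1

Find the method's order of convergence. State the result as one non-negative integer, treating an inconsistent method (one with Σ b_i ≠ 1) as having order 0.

1

b = (1)
c = (0)
Σ b_i: 1·1 = 1 ✓; 1 stage ⇒ order 1.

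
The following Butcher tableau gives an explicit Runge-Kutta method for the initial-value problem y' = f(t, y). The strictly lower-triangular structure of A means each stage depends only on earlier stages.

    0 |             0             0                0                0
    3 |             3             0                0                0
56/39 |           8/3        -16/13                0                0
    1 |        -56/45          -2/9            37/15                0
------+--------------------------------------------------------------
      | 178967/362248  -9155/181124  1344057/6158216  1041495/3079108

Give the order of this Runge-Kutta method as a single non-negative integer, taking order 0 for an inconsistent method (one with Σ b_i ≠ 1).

3

b = (178967/362248, -9155/181124, 1344057/6158216, 1041495/3079108)
c = (0, 3, 56/39, 1)
Ac = (0, 0, -48/13, 1682/585)
Σ b_i: 178967/362248·1 + (-9155/181124)·1 + 1344057/6158216·1 + 1041495/3079108·1 = 1 ✓
b·c: (-9155/181124)·3 + 1344057/6158216·56/39 + 1041495/3079108·1 = 1/2 ✓
b·c²: (-9155/181124)·9 + 1344057/6158216·3136/1521 + 1041495/3079108·1 = 1/3 ✓
b·Ac: 1344057/6158216·(-48/13) + 1041495/3079108·1682/585 = 1/6 ✓
b·c³: (-9155/181124)·27 + 1344057/6158216·175616/59319 + 1041495/3079108·1 = -4029913/10595754 ≠ 1/4 ⇒ order 3.
b·(c∘Ac): 1344057/6158216·(-896/169) + 1041495/3079108·1682/585 = -50155/271686 ≠ 1/8
b·Ac²: 1344057/6158216·(-144/13) + 1041495/3079108·70402/22815 = -247465927/180127818 ≠ 1/12
b·A²c: 1041495/3079108·(-592/65) = -2371404/769777 ≠ 1/24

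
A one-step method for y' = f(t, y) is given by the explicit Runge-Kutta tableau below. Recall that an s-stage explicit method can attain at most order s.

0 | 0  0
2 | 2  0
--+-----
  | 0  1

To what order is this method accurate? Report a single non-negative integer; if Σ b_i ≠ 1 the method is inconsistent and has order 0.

b = (0, 1)
c = (0, 2)
Σ b_i: 1·1 = 1 ✓
b·c: 1·2 = 2 ≠ 1/2 ⇒ order 1.

1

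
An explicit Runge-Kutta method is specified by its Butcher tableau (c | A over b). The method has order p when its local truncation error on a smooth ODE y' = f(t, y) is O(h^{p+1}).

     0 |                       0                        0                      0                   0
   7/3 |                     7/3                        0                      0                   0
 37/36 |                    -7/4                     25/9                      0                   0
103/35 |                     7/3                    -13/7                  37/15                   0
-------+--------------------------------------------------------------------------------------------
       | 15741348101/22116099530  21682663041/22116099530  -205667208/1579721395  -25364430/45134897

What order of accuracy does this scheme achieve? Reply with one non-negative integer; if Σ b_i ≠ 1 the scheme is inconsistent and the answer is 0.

3

b = (15741348101/22116099530, 21682663041/22116099530, -205667208/1579721395, -25364430/45134897)
c = (0, 7/3, 37/36, 103/35)
Ac = (0, 0, 175/27, -971/540)
Σ b_i: 15741348101/22116099530·1 + 21682663041/22116099530·1 + (-205667208/1579721395)·1 + (-25364430/45134897)·1 = 1 ✓
b·c: 21682663041/22116099530·7/3 + (-205667208/1579721395)·37/36 + (-25364430/45134897)·103/35 = 1/2 ✓
b·c²: 21682663041/22116099530·49/9 + (-205667208/1579721395)·1369/1296 + (-25364430/45134897)·10609/1225 = 1/3 ✓
b·Ac: (-205667208/1579721395)·175/27 + (-25364430/45134897)·(-971/540) = 1/6 ✓
b·c³: 21682663041/22116099530·343/27 + (-205667208/1579721395)·50653/46656 + (-25364430/45134897)·1092727/42875 = -23994745906441/11942693746200 ≠ 1/4 ⇒ order 3.
b·(c∘Ac): (-205667208/1579721395)·6475/972 + (-25364430/45134897)·(-100013/18900) = 8556867079/4062140730 ≠ 1/8
b·Ac²: (-205667208/1579721395)·1225/81 + (-25364430/45134897)·(-145907/19440) = 21924926009/9749137752 ≠ 1/12
b·A²c: (-25364430/45134897)·1295/81 = -3649659650/406214073 ≠ 1/24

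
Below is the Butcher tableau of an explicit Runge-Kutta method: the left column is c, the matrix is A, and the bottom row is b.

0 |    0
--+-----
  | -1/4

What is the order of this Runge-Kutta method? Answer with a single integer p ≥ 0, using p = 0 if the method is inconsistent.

b = (-1/4)
c = (0)
Σ b_i: (-1/4)·1 = -1/4 ≠ 1 ⇒ order 0.

0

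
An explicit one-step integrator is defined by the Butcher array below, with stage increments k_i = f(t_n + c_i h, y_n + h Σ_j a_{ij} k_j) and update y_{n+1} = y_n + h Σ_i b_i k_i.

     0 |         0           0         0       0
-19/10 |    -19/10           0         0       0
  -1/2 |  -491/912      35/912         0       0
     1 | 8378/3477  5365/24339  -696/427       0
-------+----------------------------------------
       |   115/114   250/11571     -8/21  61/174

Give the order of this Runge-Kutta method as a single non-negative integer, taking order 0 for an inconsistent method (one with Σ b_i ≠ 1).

b = (115/114, 250/11571, -8/21, 61/174)
c = (0, -19/10, -1/2, 1)
Ac = (0, 0, -7/96, 145/366)
Σ b_i: 115/114·1 + 250/11571·1 + (-8/21)·1 + 61/174·1 = 1 ✓
b·c: 250/11571·(-19/10) + (-8/21)·(-1/2) + 61/174·1 = 1/2 ✓
b·c²: 250/11571·361/100 + (-8/21)·1/4 + 61/174·1 = 1/3 ✓
b·Ac: (-8/21)·(-7/96) + 61/174·145/366 = 1/6 ✓
b·c³: 250/11571·(-6859/1000) + (-8/21)·(-1/8) + 61/174·1 = 1/4 ✓
b·(c∘Ac): (-8/21)·7/192 + 61/174·145/366 = 1/8 ✓
b·Ac²: (-8/21)·133/960 + 61/174·1421/3660 = 1/12 ✓
b·A²c: 61/174·29/244 = 1/24 ✓; 4 stages ⇒ order 4.

4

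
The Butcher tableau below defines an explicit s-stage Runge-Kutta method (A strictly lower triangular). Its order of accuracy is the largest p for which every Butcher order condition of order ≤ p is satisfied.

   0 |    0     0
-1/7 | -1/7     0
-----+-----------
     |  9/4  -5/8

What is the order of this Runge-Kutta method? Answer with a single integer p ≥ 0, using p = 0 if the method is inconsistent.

0

b = (9/4, -5/8)
c = (0, -1/7)
Σ b_i: 9/4·1 + (-5/8)·1 = 13/8 ≠ 1 ⇒ order 0.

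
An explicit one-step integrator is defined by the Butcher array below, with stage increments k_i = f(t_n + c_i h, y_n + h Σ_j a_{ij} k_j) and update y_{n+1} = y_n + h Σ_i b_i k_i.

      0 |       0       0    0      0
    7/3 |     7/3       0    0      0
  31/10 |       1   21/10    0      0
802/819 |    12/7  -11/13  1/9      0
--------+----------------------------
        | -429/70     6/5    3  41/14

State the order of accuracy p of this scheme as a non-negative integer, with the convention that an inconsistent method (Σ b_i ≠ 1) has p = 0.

b = (-429/70, 6/5, 3, 41/14)
c = (0, 7/3, 31/10, 802/819)
Ac = (0, 0, 49/10, -1907/1170)
Σ b_i: (-429/70)·1 + 6/5·1 + 3·1 + 41/14·1 = 1 ✓
b·c: 6/5·7/3 + 3·31/10 + 41/14·802/819 = 858103/57330 ≠ 1/2 ⇒ order 1.

1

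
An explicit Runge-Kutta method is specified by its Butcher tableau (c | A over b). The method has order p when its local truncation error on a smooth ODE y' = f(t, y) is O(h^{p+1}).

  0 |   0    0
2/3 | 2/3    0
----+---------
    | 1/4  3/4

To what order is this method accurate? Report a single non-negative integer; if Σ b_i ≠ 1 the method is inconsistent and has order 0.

2

b = (1/4, 3/4)
c = (0, 2/3)
Σ b_i: 1/4·1 + 3/4·1 = 1 ✓
b·c: 3/4·2/3 = 1/2 ✓; 2 stages ⇒ order 2.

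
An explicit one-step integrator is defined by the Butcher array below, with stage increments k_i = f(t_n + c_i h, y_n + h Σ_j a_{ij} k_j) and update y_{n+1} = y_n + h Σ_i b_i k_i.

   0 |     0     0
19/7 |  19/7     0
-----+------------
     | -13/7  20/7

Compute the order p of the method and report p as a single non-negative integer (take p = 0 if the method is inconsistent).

b = (-13/7, 20/7)
c = (0, 19/7)
Σ b_i: (-13/7)·1 + 20/7·1 = 1 ✓
b·c: 20/7·19/7 = 380/49 ≠ 1/2 ⇒ order 1.

1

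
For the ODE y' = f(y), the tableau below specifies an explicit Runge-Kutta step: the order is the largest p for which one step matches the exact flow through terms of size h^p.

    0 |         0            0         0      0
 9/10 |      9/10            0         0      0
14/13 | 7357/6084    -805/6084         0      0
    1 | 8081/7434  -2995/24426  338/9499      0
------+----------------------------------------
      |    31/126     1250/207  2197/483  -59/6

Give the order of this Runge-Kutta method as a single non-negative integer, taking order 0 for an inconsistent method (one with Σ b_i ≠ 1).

4

b = (31/126, 1250/207, 2197/483, -59/6)
c = (0, 9/10, 14/13, 1)
Ac = (0, 0, -161/1352, -17/236)
Σ b_i: 31/126·1 + 1250/207·1 + 2197/483·1 + (-59/6)·1 = 1 ✓
b·c: 1250/207·9/10 + 2197/483·14/13 + (-59/6)·1 = 1/2 ✓
b·c²: 1250/207·81/100 + 2197/483·196/169 + (-59/6)·1 = 1/3 ✓
b·Ac: 2197/483·(-161/1352) + (-59/6)·(-17/236) = 1/6 ✓
b·c³: 1250/207·729/1000 + 2197/483·2744/2197 + (-59/6)·1 = 1/4 ✓
b·(c∘Ac): 2197/483·(-1127/8788) + (-59/6)·(-17/236) = 1/8 ✓
b·Ac²: 2197/483·(-1449/13520) + (-59/6)·(-137/2360) = 1/12 ✓
b·A²c: (-59/6)·(-1/236) = 1/24 ✓; 4 stages ⇒ order 4.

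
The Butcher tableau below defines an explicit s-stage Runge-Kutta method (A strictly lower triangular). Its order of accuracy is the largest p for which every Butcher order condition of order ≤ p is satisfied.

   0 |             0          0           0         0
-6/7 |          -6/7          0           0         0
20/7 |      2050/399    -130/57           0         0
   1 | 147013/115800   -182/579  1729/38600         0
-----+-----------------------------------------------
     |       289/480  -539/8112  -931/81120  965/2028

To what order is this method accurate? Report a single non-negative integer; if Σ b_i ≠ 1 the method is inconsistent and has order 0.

b = (289/480, -539/8112, -931/81120, 965/2028)
c = (0, -6/7, 20/7, 1)
Ac = (0, 0, 260/133, 767/1930)
Σ b_i: 289/480·1 + (-539/8112)·1 + (-931/81120)·1 + 965/2028·1 = 1 ✓
b·c: (-539/8112)·(-6/7) + (-931/81120)·20/7 + 965/2028·1 = 1/2 ✓
b·c²: (-539/8112)·36/49 + (-931/81120)·400/49 + 965/2028·1 = 1/3 ✓
b·Ac: (-931/81120)·260/133 + 965/2028·767/1930 = 1/6 ✓
b·c³: (-539/8112)·(-216/343) + (-931/81120)·8000/343 + 965/2028·1 = 1/4 ✓
b·(c∘Ac): (-931/81120)·5200/931 + 965/2028·767/1930 = 1/8 ✓
b·Ac²: (-931/81120)·(-1560/931) + 965/2028·26/193 = 1/12 ✓
b·A²c: 965/2028·169/1930 = 1/24 ✓; 4 stages ⇒ order 4.

4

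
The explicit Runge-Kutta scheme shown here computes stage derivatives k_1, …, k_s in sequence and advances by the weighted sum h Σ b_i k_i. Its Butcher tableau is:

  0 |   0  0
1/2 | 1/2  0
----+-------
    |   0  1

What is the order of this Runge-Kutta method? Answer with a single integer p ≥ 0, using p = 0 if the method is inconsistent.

2

b = (0, 1)
c = (0, 1/2)
Σ b_i: 1·1 = 1 ✓
b·c: 1·1/2 = 1/2 ✓; 2 stages ⇒ order 2.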